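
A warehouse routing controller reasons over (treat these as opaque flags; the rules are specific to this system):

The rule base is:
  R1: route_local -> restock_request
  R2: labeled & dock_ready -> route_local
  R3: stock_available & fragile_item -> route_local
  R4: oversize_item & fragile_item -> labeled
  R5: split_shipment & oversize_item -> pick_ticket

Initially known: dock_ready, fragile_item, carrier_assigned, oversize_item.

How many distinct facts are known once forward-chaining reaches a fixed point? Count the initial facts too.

7

Round 1: R4 [oversize_item & fragile_item -> labeled]. Adds labeled.
Round 2: R2 [labeled & dock_ready -> route_local]. Adds route_local.
Round 3: R1 [route_local -> restock_request]. Adds restock_request.
Closure: {carrier_assigned, dock_ready, fragile_item, labeled, oversize_item, restock_request, route_local} — 7 facts.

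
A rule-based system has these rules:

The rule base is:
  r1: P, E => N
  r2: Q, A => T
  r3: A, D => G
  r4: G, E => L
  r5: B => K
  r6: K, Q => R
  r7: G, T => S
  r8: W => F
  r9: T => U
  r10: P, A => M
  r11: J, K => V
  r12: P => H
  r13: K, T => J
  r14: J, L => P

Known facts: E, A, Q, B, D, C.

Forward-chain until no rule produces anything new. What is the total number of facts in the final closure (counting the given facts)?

Round 1 fires r2, r3, r5, giving T, G, K.
Round 2 fires r4, r6, r7, r9, r13, giving L, R, S, U, J.
Round 3 fires r11, r14, giving V, P.
Round 4 fires r1, r10, r12, giving N, M, H.
Closure: {A, B, C, D, E, G, H, J, K, L, M, N, P, Q, R, S, T, U, V} — 19 facts.

19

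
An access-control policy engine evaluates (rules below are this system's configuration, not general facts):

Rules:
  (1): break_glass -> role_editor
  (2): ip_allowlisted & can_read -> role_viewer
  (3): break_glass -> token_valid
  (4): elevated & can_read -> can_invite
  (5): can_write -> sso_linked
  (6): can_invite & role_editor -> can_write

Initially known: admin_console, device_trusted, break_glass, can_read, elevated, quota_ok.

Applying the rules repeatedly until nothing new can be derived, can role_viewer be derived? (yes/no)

no

Round 1: (1) [break_glass -> role_editor]; (3) [break_glass -> token_valid]; (4) [elevated & can_read -> can_invite]. Adds role_editor, token_valid, can_invite.
Round 2: (6) [can_invite & role_editor -> can_write]. Adds can_write.
Round 3: (5) [can_write -> sso_linked]. Adds sso_linked.
Fixed point reached. role_viewer is concluded only by (2); (2) needs ip_allowlisted (never derived).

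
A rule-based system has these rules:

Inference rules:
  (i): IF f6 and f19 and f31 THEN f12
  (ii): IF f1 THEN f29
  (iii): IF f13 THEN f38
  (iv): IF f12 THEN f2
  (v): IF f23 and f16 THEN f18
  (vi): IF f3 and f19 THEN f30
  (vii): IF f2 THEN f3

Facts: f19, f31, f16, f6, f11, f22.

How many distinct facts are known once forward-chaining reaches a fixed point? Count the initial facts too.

Round 1 fires (i), giving f12.
Round 2 fires (iv), giving f2.
Round 3 fires (vii), giving f3.
Round 4 fires (vi), giving f30.
Closure: {f11, f12, f16, f19, f2, f22, f3, f30, f31, f6} — 10 facts.

10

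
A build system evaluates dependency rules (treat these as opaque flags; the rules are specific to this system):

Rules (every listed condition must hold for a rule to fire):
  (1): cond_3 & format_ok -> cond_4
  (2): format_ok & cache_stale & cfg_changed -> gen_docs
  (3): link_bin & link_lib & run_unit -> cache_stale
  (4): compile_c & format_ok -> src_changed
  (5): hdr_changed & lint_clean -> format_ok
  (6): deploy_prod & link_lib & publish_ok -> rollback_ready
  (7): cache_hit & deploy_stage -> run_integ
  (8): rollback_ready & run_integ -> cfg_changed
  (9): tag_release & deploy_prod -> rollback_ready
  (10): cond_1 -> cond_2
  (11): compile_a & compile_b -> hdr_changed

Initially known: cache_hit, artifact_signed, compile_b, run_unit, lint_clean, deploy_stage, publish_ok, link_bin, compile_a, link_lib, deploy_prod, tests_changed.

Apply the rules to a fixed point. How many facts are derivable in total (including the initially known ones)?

[1] (3) [link_bin & link_lib & run_unit -> cache_stale]; (6) [deploy_prod & link_lib & publish_ok -> rollback_ready]; (7) [cache_hit & deploy_stage -> run_integ]; (11) [compile_a & compile_b -> hdr_changed]. ⇒ new: cache_stale, rollback_ready, run_integ, hdr_changed.
[2] (5) [hdr_changed & lint_clean -> format_ok]; (8) [rollback_ready & run_integ -> cfg_changed]. ⇒ new: format_ok, cfg_changed.
[3] (2) [format_ok & cache_stale & cfg_changed -> gen_docs]. ⇒ new: gen_docs.
Closure: {artifact_signed, cache_hit, cache_stale, cfg_changed, compile_a, compile_b, deploy_prod, deploy_stage, format_ok, gen_docs, hdr_changed, link_bin, link_lib, lint_clean, publish_ok, rollback_ready, run_integ, run_unit, tests_changed} — 19 facts.

19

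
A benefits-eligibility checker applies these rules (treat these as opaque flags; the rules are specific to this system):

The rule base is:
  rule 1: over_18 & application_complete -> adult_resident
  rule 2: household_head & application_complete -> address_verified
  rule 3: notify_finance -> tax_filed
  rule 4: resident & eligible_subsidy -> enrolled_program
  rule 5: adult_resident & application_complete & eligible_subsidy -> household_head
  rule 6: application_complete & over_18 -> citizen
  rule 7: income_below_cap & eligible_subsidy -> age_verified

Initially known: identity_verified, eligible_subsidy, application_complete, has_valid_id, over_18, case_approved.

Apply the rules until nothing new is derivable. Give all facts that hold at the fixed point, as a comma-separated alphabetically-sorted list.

address_verified, adult_resident, application_complete, case_approved, citizen, eligible_subsidy, has_valid_id, household_head, identity_verified, over_18

Round 1: rule 1 [over_18 & application_complete -> adult_resident]; rule 6 [application_complete & over_18 -> citizen]. New: adult_resident, citizen.
Round 2: rule 5 [adult_resident & application_complete & eligible_subsidy -> household_head]. New: household_head.
Round 3: rule 2 [household_head & application_complete -> address_verified]. New: address_verified.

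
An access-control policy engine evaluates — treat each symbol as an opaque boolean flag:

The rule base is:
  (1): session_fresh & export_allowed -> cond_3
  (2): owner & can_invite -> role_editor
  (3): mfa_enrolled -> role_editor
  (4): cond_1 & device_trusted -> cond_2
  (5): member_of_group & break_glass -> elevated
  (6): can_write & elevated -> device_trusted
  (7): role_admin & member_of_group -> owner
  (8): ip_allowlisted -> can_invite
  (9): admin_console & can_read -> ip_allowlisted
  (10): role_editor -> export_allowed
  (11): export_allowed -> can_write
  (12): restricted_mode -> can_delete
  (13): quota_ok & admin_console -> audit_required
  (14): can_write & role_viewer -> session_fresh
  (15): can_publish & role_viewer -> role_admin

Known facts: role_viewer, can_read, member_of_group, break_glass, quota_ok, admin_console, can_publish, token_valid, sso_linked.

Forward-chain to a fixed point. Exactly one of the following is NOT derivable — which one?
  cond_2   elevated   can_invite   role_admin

Round 1: (5) [member_of_group & break_glass -> elevated]; (9) [admin_console & can_read -> ip_allowlisted]; (13) [quota_ok & admin_console -> audit_required]; (15) [can_publish & role_viewer -> role_admin]. New: elevated, ip_allowlisted, audit_required, role_admin.
Round 2: (7) [role_admin & member_of_group -> owner]; (8) [ip_allowlisted -> can_invite]. New: owner, can_invite.
Round 3: (2) [owner & can_invite -> role_editor]. New: role_editor.
Round 4: (10) [role_editor -> export_allowed]. New: export_allowed.
Round 5: (11) [export_allowed -> can_write]. New: can_write.
Round 6: (6) [can_write & elevated -> device_trusted]; (14) [can_write & role_viewer -> session_fresh]. New: device_trusted, session_fresh.
Round 7: (1) [session_fresh & export_allowed -> cond_3]. New: cond_3.
Derived: role_admin (round 1), can_invite (round 2), elevated (round 1). cond_2 never appears in any round.

cond_2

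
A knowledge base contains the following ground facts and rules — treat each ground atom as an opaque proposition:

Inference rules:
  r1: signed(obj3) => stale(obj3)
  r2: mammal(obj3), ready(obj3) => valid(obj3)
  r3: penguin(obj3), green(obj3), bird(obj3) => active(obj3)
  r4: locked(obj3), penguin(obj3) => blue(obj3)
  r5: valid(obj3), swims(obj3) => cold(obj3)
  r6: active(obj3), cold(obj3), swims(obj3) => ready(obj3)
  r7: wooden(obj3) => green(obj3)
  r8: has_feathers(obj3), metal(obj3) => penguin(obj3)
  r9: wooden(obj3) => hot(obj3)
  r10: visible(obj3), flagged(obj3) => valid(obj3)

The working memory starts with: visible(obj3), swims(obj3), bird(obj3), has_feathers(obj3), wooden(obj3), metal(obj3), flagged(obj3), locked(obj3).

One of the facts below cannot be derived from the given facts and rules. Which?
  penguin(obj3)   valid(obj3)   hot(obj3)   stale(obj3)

[1] r7 [wooden(obj3) => green(obj3)]; r8 [has_feathers(obj3), metal(obj3) => penguin(obj3)]; r9 [wooden(obj3) => hot(obj3)]; r10 [visible(obj3), flagged(obj3) => valid(obj3)]. ⇒ new: green(obj3), penguin(obj3), hot(obj3), valid(obj3).
[2] r3 [penguin(obj3), green(obj3), bird(obj3) => active(obj3)]; r4 [locked(obj3), penguin(obj3) => blue(obj3)]; r5 [valid(obj3), swims(obj3) => cold(obj3)]. ⇒ new: active(obj3), blue(obj3), cold(obj3).
[3] r6 [active(obj3), cold(obj3), swims(obj3) => ready(obj3)]. ⇒ new: ready(obj3).
Derived: valid(obj3) (round 1), hot(obj3) (round 1), penguin(obj3) (round 1). stale(obj3) never appears in any round.

stale(obj3)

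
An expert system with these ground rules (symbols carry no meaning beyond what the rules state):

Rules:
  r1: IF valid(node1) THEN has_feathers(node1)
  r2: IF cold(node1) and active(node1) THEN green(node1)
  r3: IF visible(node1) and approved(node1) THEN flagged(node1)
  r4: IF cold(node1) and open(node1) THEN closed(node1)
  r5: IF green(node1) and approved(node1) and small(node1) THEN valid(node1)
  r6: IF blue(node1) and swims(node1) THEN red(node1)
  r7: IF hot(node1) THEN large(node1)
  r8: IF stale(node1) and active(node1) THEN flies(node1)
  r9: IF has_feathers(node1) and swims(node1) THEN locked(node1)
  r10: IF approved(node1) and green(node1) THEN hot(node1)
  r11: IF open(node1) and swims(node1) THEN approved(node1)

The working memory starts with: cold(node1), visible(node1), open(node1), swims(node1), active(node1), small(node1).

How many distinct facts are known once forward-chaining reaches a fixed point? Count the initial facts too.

Round 1: r2 [IF cold(node1) and active(node1) THEN green(node1)]; r4 [IF cold(node1) and open(node1) THEN closed(node1)]; r11 [IF open(node1) and swims(node1) THEN approved(node1)]. Adds green(node1), closed(node1), approved(node1).
Round 2: r3 [IF visible(node1) and approved(node1) THEN flagged(node1)]; r5 [IF green(node1) and approved(node1) and small(node1) THEN valid(node1)]; r10 [IF approved(node1) and green(node1) THEN hot(node1)]. Adds flagged(node1), valid(node1), hot(node1).
Round 3: r1 [IF valid(node1) THEN has_feathers(node1)]; r7 [IF hot(node1) THEN large(node1)]. Adds has_feathers(node1), large(node1).
Round 4: r9 [IF has_feathers(node1) and swims(node1) THEN locked(node1)]. Adds locked(node1).
Closure: {active(node1), approved(node1), closed(node1), cold(node1), flagged(node1), green(node1), has_feathers(node1), hot(node1), large(node1), locked(node1), open(node1), small(node1), swims(node1), valid(node1), visible(node1)} — 15 facts.

15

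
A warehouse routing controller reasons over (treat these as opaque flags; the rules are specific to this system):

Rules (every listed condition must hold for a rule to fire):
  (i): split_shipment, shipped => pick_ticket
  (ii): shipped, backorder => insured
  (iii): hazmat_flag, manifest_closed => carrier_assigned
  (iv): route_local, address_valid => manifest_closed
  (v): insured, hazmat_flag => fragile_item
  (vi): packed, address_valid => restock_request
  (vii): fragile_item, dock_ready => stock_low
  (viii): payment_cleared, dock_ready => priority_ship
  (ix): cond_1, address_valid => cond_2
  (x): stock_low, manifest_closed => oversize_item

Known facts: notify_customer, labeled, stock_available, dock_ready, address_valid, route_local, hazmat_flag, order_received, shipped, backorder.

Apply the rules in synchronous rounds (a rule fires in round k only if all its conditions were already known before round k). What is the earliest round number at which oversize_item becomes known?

4

Round 1: (ii) [shipped, backorder => insured]; (iv) [route_local, address_valid => manifest_closed]. New: insured, manifest_closed.
Round 2: (iii) [hazmat_flag, manifest_closed => carrier_assigned]; (v) [insured, hazmat_flag => fragile_item]. New: carrier_assigned, fragile_item.
Round 3: (vii) [fragile_item, dock_ready => stock_low]. New: stock_low.
Round 4: (x) [stock_low, manifest_closed => oversize_item]. New: oversize_item.
oversize_item first appears in round 4.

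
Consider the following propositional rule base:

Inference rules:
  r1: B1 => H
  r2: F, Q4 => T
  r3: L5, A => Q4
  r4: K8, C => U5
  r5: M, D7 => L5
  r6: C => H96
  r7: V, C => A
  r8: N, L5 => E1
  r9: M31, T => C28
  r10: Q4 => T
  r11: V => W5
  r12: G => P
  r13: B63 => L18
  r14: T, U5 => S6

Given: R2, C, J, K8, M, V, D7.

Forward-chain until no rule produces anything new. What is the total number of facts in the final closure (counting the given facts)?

15

Round 1 fires r4, r5, r6, r7, r11, giving U5, L5, H96, A, W5.
Round 2 fires r3, giving Q4.
Round 3 fires r10, giving T.
Round 4 fires r14, giving S6.
Closure: {A, C, D7, H96, J, K8, L5, M, Q4, R2, S6, T, U5, V, W5} — 15 facts.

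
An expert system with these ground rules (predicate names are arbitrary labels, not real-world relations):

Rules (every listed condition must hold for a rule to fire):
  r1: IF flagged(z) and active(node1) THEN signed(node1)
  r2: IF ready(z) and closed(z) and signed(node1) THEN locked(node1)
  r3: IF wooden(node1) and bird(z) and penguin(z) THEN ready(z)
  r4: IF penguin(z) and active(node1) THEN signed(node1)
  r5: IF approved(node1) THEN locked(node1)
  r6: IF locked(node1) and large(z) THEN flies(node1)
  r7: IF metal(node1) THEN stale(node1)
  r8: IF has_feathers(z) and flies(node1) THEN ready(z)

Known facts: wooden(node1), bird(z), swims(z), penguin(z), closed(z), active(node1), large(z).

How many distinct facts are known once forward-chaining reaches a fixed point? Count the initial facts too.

11

Round 1 fires r3, r4, giving ready(z), signed(node1).
Round 2 fires r2, giving locked(node1).
Round 3 fires r6, giving flies(node1).
Closure: {active(node1), bird(z), closed(z), flies(node1), large(z), locked(node1), penguin(z), ready(z), signed(node1), swims(z), wooden(node1)} — 11 facts.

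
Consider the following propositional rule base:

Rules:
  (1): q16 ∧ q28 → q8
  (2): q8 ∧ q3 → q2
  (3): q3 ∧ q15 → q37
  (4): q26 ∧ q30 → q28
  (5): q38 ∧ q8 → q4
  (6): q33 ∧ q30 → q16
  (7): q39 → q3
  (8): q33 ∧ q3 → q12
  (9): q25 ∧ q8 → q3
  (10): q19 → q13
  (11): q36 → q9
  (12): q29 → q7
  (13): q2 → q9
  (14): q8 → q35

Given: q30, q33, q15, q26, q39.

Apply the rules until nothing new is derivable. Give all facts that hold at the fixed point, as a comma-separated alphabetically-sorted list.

q12, q15, q16, q2, q26, q28, q3, q30, q33, q35, q37, q39, q8, q9

[1] (4) [q26 ∧ q30 → q28]; (6) [q33 ∧ q30 → q16]; (7) [q39 → q3]. ⇒ new: q28, q16, q3.
[2] (1) [q16 ∧ q28 → q8]; (3) [q3 ∧ q15 → q37]; (8) [q33 ∧ q3 → q12]. ⇒ new: q8, q37, q12.
[3] (2) [q8 ∧ q3 → q2]; (14) [q8 → q35]. ⇒ new: q2, q35.
[4] (13) [q2 → q9]. ⇒ new: q9.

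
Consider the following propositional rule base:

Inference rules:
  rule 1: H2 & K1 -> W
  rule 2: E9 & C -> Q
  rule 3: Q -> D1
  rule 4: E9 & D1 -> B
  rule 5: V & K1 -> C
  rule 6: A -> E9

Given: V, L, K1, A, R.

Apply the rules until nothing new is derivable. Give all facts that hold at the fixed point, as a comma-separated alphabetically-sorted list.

Round 1: rule 5 [V & K1 -> C]; rule 6 [A -> E9]. New: C, E9.
Round 2: rule 2 [E9 & C -> Q]. New: Q.
Round 3: rule 3 [Q -> D1]. New: D1.
Round 4: rule 4 [E9 & D1 -> B]. New: B.

A, B, C, D1, E9, K1, L, Q, R, V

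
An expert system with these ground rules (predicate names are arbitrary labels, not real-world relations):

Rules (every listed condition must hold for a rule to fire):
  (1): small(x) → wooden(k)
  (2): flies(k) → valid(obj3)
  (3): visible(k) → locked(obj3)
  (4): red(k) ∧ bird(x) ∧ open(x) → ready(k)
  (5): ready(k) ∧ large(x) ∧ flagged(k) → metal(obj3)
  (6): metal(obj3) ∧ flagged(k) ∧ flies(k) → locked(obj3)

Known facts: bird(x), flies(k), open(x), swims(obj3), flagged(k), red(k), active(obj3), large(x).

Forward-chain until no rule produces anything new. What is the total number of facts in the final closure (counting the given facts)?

12

Round 1 fires (2), (4), giving valid(obj3), ready(k).
Round 2 fires (5), giving metal(obj3).
Round 3 fires (6), giving locked(obj3).
Closure: {active(obj3), bird(x), flagged(k), flies(k), large(x), locked(obj3), metal(obj3), open(x), ready(k), red(k), swims(obj3), valid(obj3)} — 12 facts.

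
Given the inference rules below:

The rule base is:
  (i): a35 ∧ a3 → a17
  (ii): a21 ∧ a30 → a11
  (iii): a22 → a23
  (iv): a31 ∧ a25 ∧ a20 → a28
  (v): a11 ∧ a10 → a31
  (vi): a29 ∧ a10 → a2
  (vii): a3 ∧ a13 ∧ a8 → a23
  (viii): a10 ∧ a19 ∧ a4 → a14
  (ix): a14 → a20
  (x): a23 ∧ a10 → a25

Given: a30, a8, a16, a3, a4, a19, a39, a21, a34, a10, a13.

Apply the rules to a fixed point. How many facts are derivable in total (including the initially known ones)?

18

Round 1 — (ii), (vii), (viii), derive a11, a23, a14.
Round 2 — (v), (ix), (x), derive a31, a20, a25.
Round 3 — (iv), derive a28.
Closure: {a10, a11, a13, a14, a16, a19, a20, a21, a23, a25, a28, a3, a30, a31, a34, a39, a4, a8} — 18 facts.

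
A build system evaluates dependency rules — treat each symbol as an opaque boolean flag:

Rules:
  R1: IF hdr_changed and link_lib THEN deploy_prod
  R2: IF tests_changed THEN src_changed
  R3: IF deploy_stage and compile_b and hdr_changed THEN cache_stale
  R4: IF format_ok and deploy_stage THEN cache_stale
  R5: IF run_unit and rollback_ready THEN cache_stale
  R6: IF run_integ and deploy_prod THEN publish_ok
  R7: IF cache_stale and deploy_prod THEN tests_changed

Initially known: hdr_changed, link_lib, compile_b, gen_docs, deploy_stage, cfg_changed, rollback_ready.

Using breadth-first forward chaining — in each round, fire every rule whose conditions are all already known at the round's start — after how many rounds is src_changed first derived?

3

Round 1 — R1, R3, derive deploy_prod, cache_stale.
Round 2 — R7, derive tests_changed.
Round 3 — R2, derive src_changed.
src_changed first appears in round 3.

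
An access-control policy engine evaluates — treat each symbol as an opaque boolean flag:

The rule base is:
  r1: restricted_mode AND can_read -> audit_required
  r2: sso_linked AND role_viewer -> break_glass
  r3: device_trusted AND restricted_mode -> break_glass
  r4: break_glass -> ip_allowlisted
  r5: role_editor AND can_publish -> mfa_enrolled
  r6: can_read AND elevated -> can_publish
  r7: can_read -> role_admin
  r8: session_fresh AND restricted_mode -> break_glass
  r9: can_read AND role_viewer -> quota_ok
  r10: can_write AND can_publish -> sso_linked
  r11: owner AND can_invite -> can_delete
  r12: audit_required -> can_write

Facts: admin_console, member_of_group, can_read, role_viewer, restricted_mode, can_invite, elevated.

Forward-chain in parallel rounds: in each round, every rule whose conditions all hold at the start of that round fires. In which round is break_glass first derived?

4

[1] r1 [restricted_mode AND can_read -> audit_required]; r6 [can_read AND elevated -> can_publish]; r7 [can_read -> role_admin]; r9 [can_read AND role_viewer -> quota_ok]. ⇒ new: audit_required, can_publish, role_admin, quota_ok.
[2] r12 [audit_required -> can_write]. ⇒ new: can_write.
[3] r10 [can_write AND can_publish -> sso_linked]. ⇒ new: sso_linked.
[4] r2 [sso_linked AND role_viewer -> break_glass]. ⇒ new: break_glass.
break_glass first appears in round 4.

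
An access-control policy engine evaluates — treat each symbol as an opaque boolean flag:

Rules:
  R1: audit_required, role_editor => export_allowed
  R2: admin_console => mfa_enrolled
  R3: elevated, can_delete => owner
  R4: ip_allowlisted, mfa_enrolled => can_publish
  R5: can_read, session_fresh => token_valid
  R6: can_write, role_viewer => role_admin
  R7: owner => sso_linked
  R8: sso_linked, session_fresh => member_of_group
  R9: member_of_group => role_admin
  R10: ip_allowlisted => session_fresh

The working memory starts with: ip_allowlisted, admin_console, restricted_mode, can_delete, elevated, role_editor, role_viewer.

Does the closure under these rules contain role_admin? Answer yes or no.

yes

Round 1 — R2, R3, R10, derive mfa_enrolled, owner, session_fresh.
Round 2 — R4, R7, derive can_publish, sso_linked.
Round 3 — R8, derive member_of_group.
Round 4 — R9, derive role_admin.
role_admin appears in round 4, so it is derivable.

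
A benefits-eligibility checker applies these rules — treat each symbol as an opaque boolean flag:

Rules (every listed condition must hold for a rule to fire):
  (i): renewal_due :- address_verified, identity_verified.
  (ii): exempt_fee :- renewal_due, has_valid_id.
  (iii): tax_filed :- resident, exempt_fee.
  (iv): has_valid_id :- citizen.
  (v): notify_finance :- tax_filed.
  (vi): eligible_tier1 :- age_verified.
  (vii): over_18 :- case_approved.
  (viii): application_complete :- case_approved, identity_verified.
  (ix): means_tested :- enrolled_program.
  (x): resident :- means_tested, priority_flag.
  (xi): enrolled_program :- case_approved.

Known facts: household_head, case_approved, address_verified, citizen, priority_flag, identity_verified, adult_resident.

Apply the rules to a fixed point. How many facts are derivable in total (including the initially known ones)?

Round 1: (i) [renewal_due :- address_verified, identity_verified.]; (iv) [has_valid_id :- citizen.]; (vii) [over_18 :- case_approved.]; (viii) [application_complete :- case_approved, identity_verified.]; (xi) [enrolled_program :- case_approved.]. Adds renewal_due, has_valid_id, over_18, application_complete, enrolled_program.
Round 2: (ii) [exempt_fee :- renewal_due, has_valid_id.]; (ix) [means_tested :- enrolled_program.]. Adds exempt_fee, means_tested.
Round 3: (x) [resident :- means_tested, priority_flag.]. Adds resident.
Round 4: (iii) [tax_filed :- resident, exempt_fee.]. Adds tax_filed.
Round 5: (v) [notify_finance :- tax_filed.]. Adds notify_finance.
Closure: {address_verified, adult_resident, application_complete, case_approved, citizen, enrolled_program, exempt_fee, has_valid_id, household_head, identity_verified, means_tested, notify_finance, over_18, priority_flag, renewal_due, resident, tax_filed} — 17 facts.

17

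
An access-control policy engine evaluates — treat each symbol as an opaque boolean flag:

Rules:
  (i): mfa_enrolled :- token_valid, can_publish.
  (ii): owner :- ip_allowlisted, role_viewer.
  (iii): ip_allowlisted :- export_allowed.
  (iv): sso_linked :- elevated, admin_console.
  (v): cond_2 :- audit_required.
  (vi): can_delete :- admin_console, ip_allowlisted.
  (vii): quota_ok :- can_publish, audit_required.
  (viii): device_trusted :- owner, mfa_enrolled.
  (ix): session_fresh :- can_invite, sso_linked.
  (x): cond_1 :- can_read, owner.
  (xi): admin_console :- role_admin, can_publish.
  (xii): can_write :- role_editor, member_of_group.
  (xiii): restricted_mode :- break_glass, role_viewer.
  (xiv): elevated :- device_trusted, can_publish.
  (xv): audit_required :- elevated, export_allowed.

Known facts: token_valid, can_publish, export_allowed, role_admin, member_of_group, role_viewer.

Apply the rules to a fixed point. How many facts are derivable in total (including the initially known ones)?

[1] (i) [mfa_enrolled :- token_valid, can_publish.]; (iii) [ip_allowlisted :- export_allowed.]; (xi) [admin_console :- role_admin, can_publish.]. ⇒ new: mfa_enrolled, ip_allowlisted, admin_console.
[2] (ii) [owner :- ip_allowlisted, role_viewer.]; (vi) [can_delete :- admin_console, ip_allowlisted.]. ⇒ new: owner, can_delete.
[3] (viii) [device_trusted :- owner, mfa_enrolled.]. ⇒ new: device_trusted.
[4] (xiv) [elevated :- device_trusted, can_publish.]. ⇒ new: elevated.
[5] (iv) [sso_linked :- elevated, admin_console.]; (xv) [audit_required :- elevated, export_allowed.]. ⇒ new: sso_linked, audit_required.
[6] (v) [cond_2 :- audit_required.]; (vii) [quota_ok :- can_publish, audit_required.]. ⇒ new: cond_2, quota_ok.
Closure: {admin_console, audit_required, can_delete, can_publish, cond_2, device_trusted, elevated, export_allowed, ip_allowlisted, member_of_group, mfa_enrolled, owner, quota_ok, role_admin, role_viewer, sso_linked, token_valid} — 17 facts.

17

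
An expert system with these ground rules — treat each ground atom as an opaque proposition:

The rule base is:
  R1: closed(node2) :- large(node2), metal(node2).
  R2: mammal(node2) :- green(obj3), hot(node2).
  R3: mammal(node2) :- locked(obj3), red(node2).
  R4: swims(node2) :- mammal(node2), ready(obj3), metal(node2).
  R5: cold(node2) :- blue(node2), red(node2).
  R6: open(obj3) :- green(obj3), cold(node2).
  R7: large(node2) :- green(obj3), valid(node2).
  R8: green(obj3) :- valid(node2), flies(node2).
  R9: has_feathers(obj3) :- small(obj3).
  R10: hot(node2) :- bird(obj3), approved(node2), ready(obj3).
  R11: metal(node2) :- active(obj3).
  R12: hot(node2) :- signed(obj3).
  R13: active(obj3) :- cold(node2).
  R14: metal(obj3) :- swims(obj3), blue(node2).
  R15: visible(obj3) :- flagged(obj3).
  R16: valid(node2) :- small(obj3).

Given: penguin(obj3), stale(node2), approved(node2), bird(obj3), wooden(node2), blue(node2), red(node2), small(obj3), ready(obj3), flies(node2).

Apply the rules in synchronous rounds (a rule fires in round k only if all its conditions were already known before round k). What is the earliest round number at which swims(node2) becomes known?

Round 1: R5 [cold(node2) :- blue(node2), red(node2).]; R9 [has_feathers(obj3) :- small(obj3).]; R10 [hot(node2) :- bird(obj3), approved(node2), ready(obj3).]; R16 [valid(node2) :- small(obj3).]. New: cold(node2), has_feathers(obj3), hot(node2), valid(node2).
Round 2: R8 [green(obj3) :- valid(node2), flies(node2).]; R13 [active(obj3) :- cold(node2).]. New: green(obj3), active(obj3).
Round 3: R2 [mammal(node2) :- green(obj3), hot(node2).]; R6 [open(obj3) :- green(obj3), cold(node2).]; R7 [large(node2) :- green(obj3), valid(node2).]; R11 [metal(node2) :- active(obj3).]. New: mammal(node2), open(obj3), large(node2), metal(node2).
Round 4: R1 [closed(node2) :- large(node2), metal(node2).]; R4 [swims(node2) :- mammal(node2), ready(obj3), metal(node2).]. New: closed(node2), swims(node2).
swims(node2) first appears in round 4.

4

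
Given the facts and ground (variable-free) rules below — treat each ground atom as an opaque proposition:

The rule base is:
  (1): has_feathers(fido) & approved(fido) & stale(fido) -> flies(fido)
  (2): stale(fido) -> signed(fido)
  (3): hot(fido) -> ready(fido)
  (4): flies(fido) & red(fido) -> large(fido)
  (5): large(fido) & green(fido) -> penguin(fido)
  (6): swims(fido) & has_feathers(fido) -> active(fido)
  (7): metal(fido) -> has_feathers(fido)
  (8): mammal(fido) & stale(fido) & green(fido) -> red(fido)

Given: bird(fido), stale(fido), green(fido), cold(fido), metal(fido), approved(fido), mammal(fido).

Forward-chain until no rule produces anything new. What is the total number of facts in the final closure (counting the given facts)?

[1] (2) [stale(fido) -> signed(fido)]; (7) [metal(fido) -> has_feathers(fido)]; (8) [mammal(fido) & stale(fido) & green(fido) -> red(fido)]. ⇒ new: signed(fido), has_feathers(fido), red(fido).
[2] (1) [has_feathers(fido) & approved(fido) & stale(fido) -> flies(fido)]. ⇒ new: flies(fido).
[3] (4) [flies(fido) & red(fido) -> large(fido)]. ⇒ new: large(fido).
[4] (5) [large(fido) & green(fido) -> penguin(fido)]. ⇒ new: penguin(fido).
Closure: {approved(fido), bird(fido), cold(fido), flies(fido), green(fido), has_feathers(fido), large(fido), mammal(fido), metal(fido), penguin(fido), red(fido), signed(fido), stale(fido)} — 13 facts.

13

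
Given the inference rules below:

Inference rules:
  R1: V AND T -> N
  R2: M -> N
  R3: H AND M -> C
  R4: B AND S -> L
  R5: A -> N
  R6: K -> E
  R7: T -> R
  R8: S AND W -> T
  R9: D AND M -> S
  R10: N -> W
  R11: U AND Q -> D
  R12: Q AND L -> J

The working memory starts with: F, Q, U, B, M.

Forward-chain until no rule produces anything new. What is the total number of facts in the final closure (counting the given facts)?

13

Round 1: R2 [M -> N]; R11 [U AND Q -> D]. New: N, D.
Round 2: R9 [D AND M -> S]; R10 [N -> W]. New: S, W.
Round 3: R4 [B AND S -> L]; R8 [S AND W -> T]. New: L, T.
Round 4: R7 [T -> R]; R12 [Q AND L -> J]. New: R, J.
Closure: {B, D, F, J, L, M, N, Q, R, S, T, U, W} — 13 facts.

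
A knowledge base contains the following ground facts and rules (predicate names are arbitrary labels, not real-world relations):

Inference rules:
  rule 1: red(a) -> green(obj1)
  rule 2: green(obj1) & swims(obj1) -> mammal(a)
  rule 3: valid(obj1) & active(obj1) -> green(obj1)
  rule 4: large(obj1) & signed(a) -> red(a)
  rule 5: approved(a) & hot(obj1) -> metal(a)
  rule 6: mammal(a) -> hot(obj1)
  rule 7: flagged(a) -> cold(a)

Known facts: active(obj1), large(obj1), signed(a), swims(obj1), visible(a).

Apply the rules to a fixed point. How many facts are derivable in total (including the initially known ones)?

9

Round 1: rule 4 [large(obj1) & signed(a) -> red(a)]. New: red(a).
Round 2: rule 1 [red(a) -> green(obj1)]. New: green(obj1).
Round 3: rule 2 [green(obj1) & swims(obj1) -> mammal(a)]. New: mammal(a).
Round 4: rule 6 [mammal(a) -> hot(obj1)]. New: hot(obj1).
Closure: {active(obj1), green(obj1), hot(obj1), large(obj1), mammal(a), red(a), signed(a), swims(obj1), visible(a)} — 9 facts.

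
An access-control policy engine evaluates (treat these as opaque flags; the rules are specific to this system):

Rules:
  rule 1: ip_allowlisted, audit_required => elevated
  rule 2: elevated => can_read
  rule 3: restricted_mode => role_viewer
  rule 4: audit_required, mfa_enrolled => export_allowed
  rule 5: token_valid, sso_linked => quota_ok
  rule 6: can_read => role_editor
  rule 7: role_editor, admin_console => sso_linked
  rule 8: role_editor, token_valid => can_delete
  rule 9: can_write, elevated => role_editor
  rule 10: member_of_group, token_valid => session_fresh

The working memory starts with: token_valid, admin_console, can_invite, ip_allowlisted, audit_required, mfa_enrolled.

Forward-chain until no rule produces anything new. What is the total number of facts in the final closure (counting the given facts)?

Round 1 fires rule 1, rule 4, giving elevated, export_allowed.
Round 2 fires rule 2, giving can_read.
Round 3 fires rule 6, giving role_editor.
Round 4 fires rule 7, rule 8, giving sso_linked, can_delete.
Round 5 fires rule 5, giving quota_ok.
Closure: {admin_console, audit_required, can_delete, can_invite, can_read, elevated, export_allowed, ip_allowlisted, mfa_enrolled, quota_ok, role_editor, sso_linked, token_valid} — 13 facts.

13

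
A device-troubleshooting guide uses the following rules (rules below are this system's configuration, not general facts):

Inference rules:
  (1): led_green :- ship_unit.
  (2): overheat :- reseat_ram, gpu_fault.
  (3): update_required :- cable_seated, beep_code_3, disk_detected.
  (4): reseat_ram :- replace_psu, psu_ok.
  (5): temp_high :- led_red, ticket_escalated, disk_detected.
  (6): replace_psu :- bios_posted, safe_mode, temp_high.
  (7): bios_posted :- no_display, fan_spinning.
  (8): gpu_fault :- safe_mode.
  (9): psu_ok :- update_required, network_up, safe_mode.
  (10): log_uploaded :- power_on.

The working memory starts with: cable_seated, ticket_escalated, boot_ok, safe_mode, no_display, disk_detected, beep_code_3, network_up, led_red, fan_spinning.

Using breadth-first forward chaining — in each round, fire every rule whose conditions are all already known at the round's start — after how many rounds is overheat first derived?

Round 1: (3) [update_required :- cable_seated, beep_code_3, disk_detected.]; (5) [temp_high :- led_red, ticket_escalated, disk_detected.]; (7) [bios_posted :- no_display, fan_spinning.]; (8) [gpu_fault :- safe_mode.]. Adds update_required, temp_high, bios_posted, gpu_fault.
Round 2: (6) [replace_psu :- bios_posted, safe_mode, temp_high.]; (9) [psu_ok :- update_required, network_up, safe_mode.]. Adds replace_psu, psu_ok.
Round 3: (4) [reseat_ram :- replace_psu, psu_ok.]. Adds reseat_ram.
Round 4: (2) [overheat :- reseat_ram, gpu_fault.]. Adds overheat.
overheat first appears in round 4.

4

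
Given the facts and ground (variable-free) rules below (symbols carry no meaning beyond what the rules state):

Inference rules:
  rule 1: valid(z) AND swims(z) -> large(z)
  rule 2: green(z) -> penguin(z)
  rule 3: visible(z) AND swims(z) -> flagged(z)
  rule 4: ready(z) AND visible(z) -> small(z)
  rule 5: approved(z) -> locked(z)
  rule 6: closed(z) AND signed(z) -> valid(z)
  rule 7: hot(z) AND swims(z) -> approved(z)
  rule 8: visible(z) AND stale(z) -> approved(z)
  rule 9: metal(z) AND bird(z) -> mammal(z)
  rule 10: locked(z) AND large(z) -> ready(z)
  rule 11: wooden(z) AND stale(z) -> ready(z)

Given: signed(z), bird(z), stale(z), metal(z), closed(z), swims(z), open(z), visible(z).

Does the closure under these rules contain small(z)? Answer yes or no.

yes

Round 1 fires rule 3, rule 6, rule 8, rule 9, giving flagged(z), valid(z), approved(z), mammal(z).
Round 2 fires rule 1, rule 5, giving large(z), locked(z).
Round 3 fires rule 10, giving ready(z).
Round 4 fires rule 4, giving small(z).
small(z) appears in round 4, so it is derivable.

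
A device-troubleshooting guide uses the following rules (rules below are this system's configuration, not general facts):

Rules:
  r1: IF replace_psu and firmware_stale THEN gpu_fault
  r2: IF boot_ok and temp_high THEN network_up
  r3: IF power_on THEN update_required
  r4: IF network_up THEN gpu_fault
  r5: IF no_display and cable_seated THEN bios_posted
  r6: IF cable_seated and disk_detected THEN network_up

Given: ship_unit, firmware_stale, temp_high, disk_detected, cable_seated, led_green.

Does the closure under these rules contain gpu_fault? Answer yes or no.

Round 1 fires r6, giving network_up.
Round 2 fires r4, giving gpu_fault.
gpu_fault appears in round 2, so it is derivable.

yes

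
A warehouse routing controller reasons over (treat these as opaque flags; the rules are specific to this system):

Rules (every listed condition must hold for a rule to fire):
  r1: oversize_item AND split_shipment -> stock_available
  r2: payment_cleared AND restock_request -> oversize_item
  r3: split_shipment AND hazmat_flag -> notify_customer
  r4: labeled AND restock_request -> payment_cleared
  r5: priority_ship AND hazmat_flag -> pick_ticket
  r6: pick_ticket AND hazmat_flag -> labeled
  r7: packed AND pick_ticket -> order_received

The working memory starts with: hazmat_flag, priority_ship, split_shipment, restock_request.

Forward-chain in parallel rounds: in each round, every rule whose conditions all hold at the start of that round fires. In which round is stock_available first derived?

Round 1 fires r3, r5, giving notify_customer, pick_ticket.
Round 2 fires r6, giving labeled.
Round 3 fires r4, giving payment_cleared.
Round 4 fires r2, giving oversize_item.
Round 5 fires r1, giving stock_available.
stock_available first appears in round 5.

5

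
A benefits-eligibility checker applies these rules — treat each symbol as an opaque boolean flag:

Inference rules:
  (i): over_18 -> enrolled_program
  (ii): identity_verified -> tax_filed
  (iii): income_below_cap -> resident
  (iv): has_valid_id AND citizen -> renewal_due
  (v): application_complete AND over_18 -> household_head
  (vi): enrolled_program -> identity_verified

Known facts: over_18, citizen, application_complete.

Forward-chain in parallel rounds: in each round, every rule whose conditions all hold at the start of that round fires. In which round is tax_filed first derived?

[1] (i) [over_18 -> enrolled_program]; (v) [application_complete AND over_18 -> household_head]. ⇒ new: enrolled_program, household_head.
[2] (vi) [enrolled_program -> identity_verified]. ⇒ new: identity_verified.
[3] (ii) [identity_verified -> tax_filed]. ⇒ new: tax_filed.
tax_filed first appears in round 3.

3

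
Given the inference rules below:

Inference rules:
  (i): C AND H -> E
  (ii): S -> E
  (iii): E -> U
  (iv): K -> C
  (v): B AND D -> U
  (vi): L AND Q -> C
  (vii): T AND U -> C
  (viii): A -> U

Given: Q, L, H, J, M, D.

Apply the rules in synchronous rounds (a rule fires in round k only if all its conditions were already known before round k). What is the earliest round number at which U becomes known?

3

[1] (vi) [L AND Q -> C]. ⇒ new: C.
[2] (i) [C AND H -> E]. ⇒ new: E.
[3] (iii) [E -> U]. ⇒ new: U.
U first appears in round 3.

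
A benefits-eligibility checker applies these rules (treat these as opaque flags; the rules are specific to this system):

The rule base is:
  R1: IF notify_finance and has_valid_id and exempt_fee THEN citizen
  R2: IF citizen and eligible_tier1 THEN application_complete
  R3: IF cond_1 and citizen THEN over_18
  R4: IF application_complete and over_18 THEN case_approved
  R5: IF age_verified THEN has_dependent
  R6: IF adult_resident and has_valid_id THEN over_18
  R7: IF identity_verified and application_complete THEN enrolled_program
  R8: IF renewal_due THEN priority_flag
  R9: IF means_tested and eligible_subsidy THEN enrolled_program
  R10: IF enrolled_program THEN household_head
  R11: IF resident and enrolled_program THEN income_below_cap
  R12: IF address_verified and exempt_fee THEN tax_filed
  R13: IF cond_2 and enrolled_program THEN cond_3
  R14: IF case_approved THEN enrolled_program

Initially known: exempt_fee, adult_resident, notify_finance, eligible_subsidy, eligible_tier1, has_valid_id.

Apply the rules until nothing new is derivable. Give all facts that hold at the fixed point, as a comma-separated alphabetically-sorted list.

Round 1 fires R1, R6, giving citizen, over_18.
Round 2 fires R2, giving application_complete.
Round 3 fires R4, giving case_approved.
Round 4 fires R14, giving enrolled_program.
Round 5 fires R10, giving household_head.

adult_resident, application_complete, case_approved, citizen, eligible_subsidy, eligible_tier1, enrolled_program, exempt_fee, has_valid_id, household_head, notify_finance, over_18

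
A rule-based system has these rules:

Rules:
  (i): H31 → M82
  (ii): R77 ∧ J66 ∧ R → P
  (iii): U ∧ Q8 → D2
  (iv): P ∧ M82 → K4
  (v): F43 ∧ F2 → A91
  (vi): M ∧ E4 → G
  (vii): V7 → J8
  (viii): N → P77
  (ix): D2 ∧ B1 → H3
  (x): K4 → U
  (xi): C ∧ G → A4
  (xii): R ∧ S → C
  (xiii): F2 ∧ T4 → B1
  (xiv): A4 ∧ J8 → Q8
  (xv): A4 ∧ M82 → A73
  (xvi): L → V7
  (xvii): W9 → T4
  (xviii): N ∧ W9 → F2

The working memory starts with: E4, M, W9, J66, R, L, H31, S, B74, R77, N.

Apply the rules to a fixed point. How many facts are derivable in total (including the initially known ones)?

[1] (i) [H31 → M82]; (ii) [R77 ∧ J66 ∧ R → P]; (vi) [M ∧ E4 → G]; (viii) [N → P77]; (xii) [R ∧ S → C]; (xvi) [L → V7]; (xvii) [W9 → T4]; (xviii) [N ∧ W9 → F2]. ⇒ new: M82, P, G, P77, C, V7, T4, F2.
[2] (iv) [P ∧ M82 → K4]; (vii) [V7 → J8]; (xi) [C ∧ G → A4]; (xiii) [F2 ∧ T4 → B1]. ⇒ new: K4, J8, A4, B1.
[3] (x) [K4 → U]; (xiv) [A4 ∧ J8 → Q8]; (xv) [A4 ∧ M82 → A73]. ⇒ new: U, Q8, A73.
[4] (iii) [U ∧ Q8 → D2]. ⇒ new: D2.
[5] (ix) [D2 ∧ B1 → H3]. ⇒ new: H3.
Closure: {A4, A73, B1, B74, C, D2, E4, F2, G, H3, H31, J66, J8, K4, L, M, M82, N, P, P77, Q8, R, R77, S, T4, U, V7, W9} — 28 facts.

28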